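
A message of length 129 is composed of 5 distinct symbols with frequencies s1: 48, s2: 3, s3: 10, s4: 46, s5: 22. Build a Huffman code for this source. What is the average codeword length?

Probabilities are the counts divided by 129.
Repeatedly combine the two least-probable nodes; the expected code length is the sum of the merged weights.
merge 1/43 + 10/129 → 13/129
merge 13/129 + 22/129 → 35/129
merge 35/129 + 46/129 → 27/43
merge 16/43 + 27/43 → 1
L = 13/129 + 35/129 + 27/43 + 1 = 2 bits/symbol.

2 bits/symbol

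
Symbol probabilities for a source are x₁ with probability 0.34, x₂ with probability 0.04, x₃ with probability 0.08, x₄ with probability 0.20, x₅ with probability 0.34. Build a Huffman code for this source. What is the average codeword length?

2.1 bits/symbol

Repeatedly combine the two least-probable nodes; the expected code length is the sum of the merged weights.
merge 1/25 + 2/25 → 3/25
merge 3/25 + 1/5 → 8/25
merge 8/25 + 17/50 → 33/50
merge 17/50 + 33/50 → 1
L = 3/25 + 8/25 + 33/50 + 1 = 21/10 = 2.1 bits/symbol.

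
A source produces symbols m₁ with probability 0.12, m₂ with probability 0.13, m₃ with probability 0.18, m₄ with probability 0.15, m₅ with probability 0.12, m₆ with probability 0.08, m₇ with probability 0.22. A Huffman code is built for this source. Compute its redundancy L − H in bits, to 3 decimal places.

0.035 bits

Entropy H = −Σ p log₂ p ≈ 2.7447 bits.
Huffman merges: 2/25+3/25→1/5; 3/25+13/100→1/4; 3/20+9/50→33/100; 1/5+11/50→21/50; 1/4+33/100→29/50; 21/50+29/50→1. L = 139/50 ≈ 2.7800.
L − H = 2.7800 − 2.7447 = 0.035 bits.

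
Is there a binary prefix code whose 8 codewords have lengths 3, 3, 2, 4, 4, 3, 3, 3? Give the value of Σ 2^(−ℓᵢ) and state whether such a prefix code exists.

With common denominator 2^4 = 16: Σ 2^(−ℓᵢ) = 2/16 + 2/16 + 4/16 + 1/16 + 1/16 + 2/16 + 2/16 + 2/16 = 16/16 = 1.
Kraft's inequality requires Σ ≤ 1; here Σ = 1 ≤ 1, so such a prefix code exists.

1; yes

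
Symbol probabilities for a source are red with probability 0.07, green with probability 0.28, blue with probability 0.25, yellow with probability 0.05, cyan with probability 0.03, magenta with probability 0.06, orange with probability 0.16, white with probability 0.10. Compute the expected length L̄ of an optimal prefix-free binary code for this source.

Repeatedly combine the two least-probable nodes; the expected code length is the sum of the merged weights.
merge 3/100 + 1/20 → 2/25
merge 3/50 + 7/100 → 13/100
merge 2/25 + 1/10 → 9/50
merge 13/100 + 4/25 → 29/100
merge 9/50 + 1/4 → 43/100
merge 7/25 + 29/100 → 57/100
merge 43/100 + 57/100 → 1
L = 2/25 + 13/100 + 9/50 + 29/100 + 43/100 + 57/100 + 1 = 67/25 = 2.68 bits/symbol.

2.68 bits/symbol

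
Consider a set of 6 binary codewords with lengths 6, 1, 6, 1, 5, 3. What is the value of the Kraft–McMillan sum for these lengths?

With common denominator 2^6 = 64: Σ 2^(−ℓᵢ) = 1/64 + 32/64 + 1/64 + 32/64 + 2/64 + 8/64 = 76/64 = 1.1875.

1.1875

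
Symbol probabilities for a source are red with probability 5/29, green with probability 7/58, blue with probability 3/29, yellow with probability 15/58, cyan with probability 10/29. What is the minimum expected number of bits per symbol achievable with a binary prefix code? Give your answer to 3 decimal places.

2.224 bits/symbol

Repeatedly combine the two least-probable nodes; the expected code length is the sum of the merged weights.
merge 3/29 + 7/58 → 13/58
merge 5/29 + 13/58 → 23/58
merge 15/58 + 10/29 → 35/58
merge 23/58 + 35/58 → 1
L = 13/58 + 23/58 + 35/58 + 1 = 129/58 ≈ 2.224 bits/symbol.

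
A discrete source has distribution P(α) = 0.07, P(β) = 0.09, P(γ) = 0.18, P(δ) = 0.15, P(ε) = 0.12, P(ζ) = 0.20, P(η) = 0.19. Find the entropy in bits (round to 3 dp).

H = −Σ pᵢ log₂ pᵢ.
−0.07·log₂(0.07) = 0.2686
−0.09·log₂(0.09) = 0.3127
−0.18·log₂(0.18) = 0.4453
−0.15·log₂(0.15) = 0.4105
−0.12·log₂(0.12) = 0.3671
−0.20·log₂(0.20) = 0.4644
−0.19·log₂(0.19) = 0.4552
Sum ≈ 2.7237 → 2.724 bits.

2.724 bits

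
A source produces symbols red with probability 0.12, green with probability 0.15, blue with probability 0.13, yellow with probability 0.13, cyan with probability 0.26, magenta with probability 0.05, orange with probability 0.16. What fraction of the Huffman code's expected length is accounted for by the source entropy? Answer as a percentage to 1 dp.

98.1%

Entropy H = −Σ p log₂ p ≈ 2.6873 bits.
Huffman merges: 1/20+3/25→17/100; 13/100+13/100→13/50; 3/20+4/25→31/100; 17/100+13/50→43/100; 13/50+31/100→57/100; 43/100+57/100→1. L = 137/50 ≈ 2.7400.
Efficiency = H/L = 2.6873/2.7400 = 98.1%.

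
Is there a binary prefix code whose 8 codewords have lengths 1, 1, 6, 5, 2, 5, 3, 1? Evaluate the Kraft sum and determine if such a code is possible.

1.953125; no

With common denominator 2^6 = 64: Σ 2^(−ℓᵢ) = 32/64 + 32/64 + 1/64 + 2/64 + 16/64 + 2/64 + 8/64 + 32/64 = 125/64 = 1.953125.
Kraft's inequality requires Σ ≤ 1; here Σ = 1.953125 > 1, so no such prefix code exists.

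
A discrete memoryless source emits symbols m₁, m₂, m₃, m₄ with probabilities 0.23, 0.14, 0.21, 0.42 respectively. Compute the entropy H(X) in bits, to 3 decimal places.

H = −Σ pᵢ log₂ pᵢ.
−0.23·log₂(0.23) = 0.4877
−0.14·log₂(0.14) = 0.3971
−0.21·log₂(0.21) = 0.4728
−0.42·log₂(0.42) = 0.5256
Sum ≈ 1.8832 → 1.883 bits.

1.883 bits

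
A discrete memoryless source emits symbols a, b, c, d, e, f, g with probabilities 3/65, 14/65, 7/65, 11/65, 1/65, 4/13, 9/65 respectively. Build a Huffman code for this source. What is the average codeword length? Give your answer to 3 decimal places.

2.538 bits/symbol

Repeatedly combine the two least-probable nodes; the expected code length is the sum of the merged weights.
merge 1/65 + 3/65 → 4/65
merge 4/65 + 7/65 → 11/65
merge 9/65 + 11/65 → 4/13
merge 11/65 + 14/65 → 5/13
merge 4/13 + 4/13 → 8/13
merge 5/13 + 8/13 → 1
L = 4/65 + 11/65 + 4/13 + 5/13 + 8/13 + 1 = 33/13 ≈ 2.538 bits/symbol.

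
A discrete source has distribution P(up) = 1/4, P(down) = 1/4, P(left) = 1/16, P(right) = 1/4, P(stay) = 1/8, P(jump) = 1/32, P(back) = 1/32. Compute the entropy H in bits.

2.4375 bits

Each probability is a power of 1/2, so log₂(1/p) is an integer.
H = Σ p·log₂(1/p) = 1/4·2 + 1/4·2 + 1/16·4 + 1/4·2 + 1/8·3 + 1/32·5 + 1/32·5 = 2.4375 bits.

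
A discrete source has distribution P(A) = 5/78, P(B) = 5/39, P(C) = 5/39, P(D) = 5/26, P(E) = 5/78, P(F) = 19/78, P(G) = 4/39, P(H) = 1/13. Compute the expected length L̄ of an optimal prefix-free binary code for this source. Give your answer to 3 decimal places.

2.872 bits/symbol

Repeatedly combine the two least-probable nodes; the expected code length is the sum of the merged weights.
merge 5/78 + 5/78 → 5/39
merge 1/13 + 4/39 → 7/39
merge 5/39 + 5/39 → 10/39
merge 5/39 + 7/39 → 4/13
merge 5/26 + 19/78 → 17/39
merge 10/39 + 4/13 → 22/39
merge 17/39 + 22/39 → 1
L = 5/39 + 7/39 + 10/39 + 4/13 + 17/39 + 22/39 + 1 = 112/39 ≈ 2.872 bits/symbol.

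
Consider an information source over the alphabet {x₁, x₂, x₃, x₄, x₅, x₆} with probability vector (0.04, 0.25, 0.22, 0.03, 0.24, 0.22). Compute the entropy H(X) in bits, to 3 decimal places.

2.293 bits

H = −Σ pᵢ log₂ pᵢ.
−0.04·log₂(0.04) = 0.1858
−0.25·log₂(0.25) = 0.5000
−0.22·log₂(0.22) = 0.4806
−0.03·log₂(0.03) = 0.1518
−0.24·log₂(0.24) = 0.4941
−0.22·log₂(0.22) = 0.4806
Sum ≈ 2.2928 → 2.293 bits.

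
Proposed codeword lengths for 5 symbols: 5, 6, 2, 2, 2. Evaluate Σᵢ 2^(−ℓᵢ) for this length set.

With common denominator 2^6 = 64: Σ 2^(−ℓᵢ) = 2/64 + 1/64 + 16/64 + 16/64 + 16/64 = 51/64 = 0.796875.

0.796875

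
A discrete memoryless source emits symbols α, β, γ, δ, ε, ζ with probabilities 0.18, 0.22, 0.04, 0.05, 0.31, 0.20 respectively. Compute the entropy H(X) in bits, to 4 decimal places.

2.3159 bits

H = −Σ pᵢ log₂ pᵢ.
−0.18·log₂(0.18) = 0.4453
−0.22·log₂(0.22) = 0.4806
−0.04·log₂(0.04) = 0.1858
−0.05·log₂(0.05) = 0.2161
−0.31·log₂(0.31) = 0.5238
−0.20·log₂(0.20) = 0.4644
Sum ≈ 2.3159 → 2.3159 bits.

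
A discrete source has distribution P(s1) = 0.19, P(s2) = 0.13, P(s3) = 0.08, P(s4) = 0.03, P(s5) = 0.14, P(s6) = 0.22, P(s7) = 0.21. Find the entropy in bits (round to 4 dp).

2.6317 bits

H = −Σ pᵢ log₂ pᵢ.
−0.19·log₂(0.19) = 0.4552
−0.13·log₂(0.13) = 0.3826
−0.08·log₂(0.08) = 0.2915
−0.03·log₂(0.03) = 0.1518
−0.14·log₂(0.14) = 0.3971
−0.22·log₂(0.22) = 0.4806
−0.21·log₂(0.21) = 0.4728
Sum ≈ 2.6317 → 2.6317 bits.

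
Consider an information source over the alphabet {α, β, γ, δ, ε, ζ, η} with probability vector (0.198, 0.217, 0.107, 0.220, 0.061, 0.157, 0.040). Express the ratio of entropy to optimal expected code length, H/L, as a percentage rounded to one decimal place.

Entropy H = −Σ p log₂ p ≈ 2.6178 bits.
Huffman merges: 1/25+61/1000→101/1000; 101/1000+107/1000→26/125; 157/1000+99/500→71/200; 26/125+217/1000→17/40; 11/50+71/200→23/40; 17/40+23/40→1. L = 333/125 ≈ 2.6640.
Efficiency = H/L = 2.6178/2.6640 = 98.3%.

98.3%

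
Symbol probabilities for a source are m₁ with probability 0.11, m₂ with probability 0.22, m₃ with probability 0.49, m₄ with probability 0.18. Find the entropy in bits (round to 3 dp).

1.780 bits

H = −Σ pᵢ log₂ pᵢ.
−0.11·log₂(0.11) = 0.3503
−0.22·log₂(0.22) = 0.4806
−0.49·log₂(0.49) = 0.5043
−0.18·log₂(0.18) = 0.4453
Sum ≈ 1.7804 → 1.780 bits.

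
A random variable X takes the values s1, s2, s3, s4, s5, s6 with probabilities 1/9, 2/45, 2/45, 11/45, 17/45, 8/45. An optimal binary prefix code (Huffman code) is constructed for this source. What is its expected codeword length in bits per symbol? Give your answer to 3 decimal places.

Repeatedly combine the two least-probable nodes; the expected code length is the sum of the merged weights.
merge 2/45 + 2/45 → 4/45
merge 4/45 + 1/9 → 1/5
merge 8/45 + 1/5 → 17/45
merge 11/45 + 17/45 → 28/45
merge 17/45 + 28/45 → 1
L = 4/45 + 1/5 + 17/45 + 28/45 + 1 = 103/45 ≈ 2.289 bits/symbol.

2.289 bits/symbol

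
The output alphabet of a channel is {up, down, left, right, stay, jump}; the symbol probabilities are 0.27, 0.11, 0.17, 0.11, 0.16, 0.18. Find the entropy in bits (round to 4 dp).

2.5135 bits

H = −Σ pᵢ log₂ pᵢ.
−0.27·log₂(0.27) = 0.5100
−0.11·log₂(0.11) = 0.3503
−0.17·log₂(0.17) = 0.4346
−0.11·log₂(0.11) = 0.3503
−0.16·log₂(0.16) = 0.4230
−0.18·log₂(0.18) = 0.4453
Sum ≈ 2.5135 → 2.5135 bits.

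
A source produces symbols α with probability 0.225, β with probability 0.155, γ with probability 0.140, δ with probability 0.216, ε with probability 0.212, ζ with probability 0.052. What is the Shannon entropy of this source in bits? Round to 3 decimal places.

2.472 bits

H = −Σ pᵢ log₂ pᵢ.
−0.225·log₂(0.225) = 0.4842
−0.155·log₂(0.155) = 0.4169
−0.140·log₂(0.140) = 0.3971
−0.216·log₂(0.216) = 0.4776
−0.212·log₂(0.212) = 0.4744
−0.052·log₂(0.052) = 0.2218
Sum ≈ 2.4720 → 2.472 bits.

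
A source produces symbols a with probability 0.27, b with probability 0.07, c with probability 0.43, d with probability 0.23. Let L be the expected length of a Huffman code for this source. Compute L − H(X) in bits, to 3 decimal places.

Entropy H = −Σ p log₂ p ≈ 1.7898 bits.
Huffman merges: 7/100+23/100→3/10; 27/100+3/10→57/100; 43/100+57/100→1. L = 187/100 ≈ 1.8700.
L − H = 1.8700 − 1.7898 = 0.080 bits.

0.080 bits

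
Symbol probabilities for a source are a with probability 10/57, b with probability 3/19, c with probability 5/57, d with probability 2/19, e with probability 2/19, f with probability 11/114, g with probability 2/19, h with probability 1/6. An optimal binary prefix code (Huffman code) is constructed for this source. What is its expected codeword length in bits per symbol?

3 bits/symbol

Repeatedly combine the two least-probable nodes; the expected code length is the sum of the merged weights.
merge 5/57 + 11/114 → 7/38
merge 2/19 + 2/19 → 4/19
merge 2/19 + 3/19 → 5/19
merge 1/6 + 10/57 → 13/38
merge 7/38 + 4/19 → 15/38
merge 5/19 + 13/38 → 23/38
merge 15/38 + 23/38 → 1
L = 7/38 + 4/19 + 5/19 + 13/38 + 15/38 + 23/38 + 1 = 3 bits/symbol.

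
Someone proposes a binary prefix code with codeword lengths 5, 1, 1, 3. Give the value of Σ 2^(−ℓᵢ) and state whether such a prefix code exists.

With common denominator 2^5 = 32: Σ 2^(−ℓᵢ) = 1/32 + 16/32 + 16/32 + 4/32 = 37/32 = 1.15625.
Kraft's inequality requires Σ ≤ 1; here Σ = 1.15625 > 1, so no such prefix code exists.

1.15625; no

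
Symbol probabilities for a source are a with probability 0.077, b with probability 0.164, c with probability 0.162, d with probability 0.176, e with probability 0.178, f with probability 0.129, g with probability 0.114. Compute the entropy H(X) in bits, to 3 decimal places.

2.761 bits

H = −Σ pᵢ log₂ pᵢ.
−0.077·log₂(0.077) = 0.2848
−0.164·log₂(0.164) = 0.4278
−0.162·log₂(0.162) = 0.4254
−0.176·log₂(0.176) = 0.4411
−0.178·log₂(0.178) = 0.4432
−0.129·log₂(0.129) = 0.3811
−0.114·log₂(0.114) = 0.3571
Sum ≈ 2.7606 → 2.761 bits.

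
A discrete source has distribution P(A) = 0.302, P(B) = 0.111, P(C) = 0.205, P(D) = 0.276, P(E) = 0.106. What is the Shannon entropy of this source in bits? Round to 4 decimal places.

2.1982 bits

H = −Σ pᵢ log₂ pᵢ.
−0.302·log₂(0.302) = 0.5217
−0.111·log₂(0.111) = 0.3520
−0.205·log₂(0.205) = 0.4687
−0.276·log₂(0.276) = 0.5126
−0.106·log₂(0.106) = 0.3432
Sum ≈ 2.1982 → 2.1982 bits.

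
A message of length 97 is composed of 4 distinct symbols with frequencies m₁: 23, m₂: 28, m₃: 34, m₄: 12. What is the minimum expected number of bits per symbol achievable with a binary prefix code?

Probabilities are the counts divided by 97.
Repeatedly combine the two least-probable nodes; the expected code length is the sum of the merged weights.
merge 12/97 + 23/97 → 35/97
merge 28/97 + 34/97 → 62/97
merge 35/97 + 62/97 → 1
L = 35/97 + 62/97 + 1 = 2 bits/symbol.

2 bits/symbol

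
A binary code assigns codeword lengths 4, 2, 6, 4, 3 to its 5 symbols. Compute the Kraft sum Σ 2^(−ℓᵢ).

With common denominator 2^6 = 64: Σ 2^(−ℓᵢ) = 4/64 + 16/64 + 1/64 + 4/64 + 8/64 = 33/64 = 0.515625.

0.515625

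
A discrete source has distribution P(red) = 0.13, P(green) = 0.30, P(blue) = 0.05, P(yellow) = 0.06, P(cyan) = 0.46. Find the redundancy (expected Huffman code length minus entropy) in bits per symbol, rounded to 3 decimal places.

0.011 bits

Entropy H = −Σ p log₂ p ≈ 1.8787 bits.
Huffman merges: 1/20+3/50→11/100; 11/100+13/100→6/25; 6/25+3/10→27/50; 23/50+27/50→1. L = 189/100 ≈ 1.8900.
L − H = 1.8900 − 1.8787 = 0.011 bits.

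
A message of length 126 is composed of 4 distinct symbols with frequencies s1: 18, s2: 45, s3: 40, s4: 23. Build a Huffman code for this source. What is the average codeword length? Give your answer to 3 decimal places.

Probabilities are the counts divided by 126.
Repeatedly combine the two least-probable nodes; the expected code length is the sum of the merged weights.
merge 1/7 + 23/126 → 41/126
merge 20/63 + 41/126 → 9/14
merge 5/14 + 9/14 → 1
L = 41/126 + 9/14 + 1 = 124/63 ≈ 1.968 bits/symbol.

1.968 bits/symbol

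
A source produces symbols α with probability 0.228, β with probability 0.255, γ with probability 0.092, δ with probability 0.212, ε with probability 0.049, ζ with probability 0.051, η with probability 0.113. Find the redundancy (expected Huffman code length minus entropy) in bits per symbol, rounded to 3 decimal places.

0.029 bits

Entropy H = −Σ p log₂ p ≈ 2.5677 bits.
Huffman merges: 49/1000+51/1000→1/10; 23/250+1/10→24/125; 113/1000+24/125→61/200; 53/250+57/250→11/25; 51/200+61/200→14/25; 11/25+14/25→1. L = 2597/1000 ≈ 2.5970.
L − H = 2.5970 − 2.5677 = 0.029 bits.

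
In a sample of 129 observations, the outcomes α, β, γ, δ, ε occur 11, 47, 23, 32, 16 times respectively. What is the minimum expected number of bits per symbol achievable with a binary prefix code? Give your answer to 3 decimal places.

2.209 bits/symbol

Probabilities are the counts divided by 129.
Repeatedly combine the two least-probable nodes; the expected code length is the sum of the merged weights.
merge 11/129 + 16/129 → 9/43
merge 23/129 + 9/43 → 50/129
merge 32/129 + 47/129 → 79/129
merge 50/129 + 79/129 → 1
L = 9/43 + 50/129 + 79/129 + 1 = 95/43 ≈ 2.209 bits/symbol.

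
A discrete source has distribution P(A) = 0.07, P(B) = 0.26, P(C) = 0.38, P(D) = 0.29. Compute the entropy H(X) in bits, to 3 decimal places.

1.822 bits

H = −Σ pᵢ log₂ pᵢ.
−0.07·log₂(0.07) = 0.2686
−0.26·log₂(0.26) = 0.5053
−0.38·log₂(0.38) = 0.5305
−0.29·log₂(0.29) = 0.5179
Sum ≈ 1.8222 → 1.822 bits.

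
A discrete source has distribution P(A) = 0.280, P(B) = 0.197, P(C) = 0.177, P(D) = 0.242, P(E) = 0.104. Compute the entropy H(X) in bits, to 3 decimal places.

H = −Σ pᵢ log₂ pᵢ.
−0.280·log₂(0.280) = 0.5142
−0.197·log₂(0.197) = 0.4617
−0.177·log₂(0.177) = 0.4422
−0.242·log₂(0.242) = 0.4954
−0.104·log₂(0.104) = 0.3396
Sum ≈ 2.2531 → 2.253 bits.

2.253 bits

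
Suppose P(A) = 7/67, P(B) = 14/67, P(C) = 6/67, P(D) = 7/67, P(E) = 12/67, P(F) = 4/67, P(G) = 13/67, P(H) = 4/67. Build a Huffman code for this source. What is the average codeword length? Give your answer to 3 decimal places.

2.910 bits/symbol

Repeatedly combine the two least-probable nodes; the expected code length is the sum of the merged weights.
merge 4/67 + 4/67 → 8/67
merge 6/67 + 7/67 → 13/67
merge 7/67 + 8/67 → 15/67
merge 12/67 + 13/67 → 25/67
merge 13/67 + 14/67 → 27/67
merge 15/67 + 25/67 → 40/67
merge 27/67 + 40/67 → 1
L = 8/67 + 13/67 + 15/67 + 25/67 + 27/67 + 40/67 + 1 = 195/67 ≈ 2.910 bits/symbol.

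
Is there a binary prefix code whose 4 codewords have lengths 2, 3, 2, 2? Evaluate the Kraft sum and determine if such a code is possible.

With common denominator 2^3 = 8: Σ 2^(−ℓᵢ) = 2/8 + 1/8 + 2/8 + 2/8 = 7/8 = 0.875.
Kraft's inequality requires Σ ≤ 1; here Σ = 0.875 ≤ 1, so such a prefix code exists.

0.875; yes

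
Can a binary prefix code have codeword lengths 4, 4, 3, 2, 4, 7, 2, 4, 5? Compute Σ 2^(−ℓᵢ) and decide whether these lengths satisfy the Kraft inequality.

0.9140625; yes

With common denominator 2^7 = 128: Σ 2^(−ℓᵢ) = 8/128 + 8/128 + 16/128 + 32/128 + 8/128 + 1/128 + 32/128 + 8/128 + 4/128 = 117/128 = 0.9140625.
Kraft's inequality requires Σ ≤ 1; here Σ = 0.9140625 ≤ 1, so such a prefix code exists.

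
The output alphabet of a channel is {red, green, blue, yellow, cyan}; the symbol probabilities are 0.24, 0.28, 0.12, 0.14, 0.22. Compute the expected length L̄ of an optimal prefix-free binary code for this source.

Repeatedly combine the two least-probable nodes; the expected code length is the sum of the merged weights.
merge 3/25 + 7/50 → 13/50
merge 11/50 + 6/25 → 23/50
merge 13/50 + 7/25 → 27/50
merge 23/50 + 27/50 → 1
L = 13/50 + 23/50 + 27/50 + 1 = 113/50 = 2.26 bits/symbol.

2.26 bits/symbol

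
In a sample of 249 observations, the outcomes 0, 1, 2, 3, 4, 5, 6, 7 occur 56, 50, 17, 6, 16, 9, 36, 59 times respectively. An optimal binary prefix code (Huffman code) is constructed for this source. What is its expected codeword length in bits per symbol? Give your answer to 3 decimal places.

Probabilities are the counts divided by 249.
Repeatedly combine the two least-probable nodes; the expected code length is the sum of the merged weights.
merge 2/83 + 3/83 → 5/83
merge 5/83 + 16/249 → 31/249
merge 17/249 + 31/249 → 16/83
merge 12/83 + 16/83 → 28/83
merge 50/249 + 56/249 → 106/249
merge 59/249 + 28/83 → 143/249
merge 106/249 + 143/249 → 1
L = 5/83 + 31/249 + 16/83 + 28/83 + 106/249 + 143/249 + 1 = 676/249 ≈ 2.715 bits/symbol.

2.715 bits/symbol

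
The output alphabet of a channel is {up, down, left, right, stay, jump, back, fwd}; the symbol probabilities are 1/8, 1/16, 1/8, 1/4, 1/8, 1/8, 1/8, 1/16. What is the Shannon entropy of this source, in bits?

2.875 bits

Each probability is a power of 1/2, so log₂(1/p) is an integer.
H = Σ p·log₂(1/p) = 1/8·3 + 1/16·4 + 1/8·3 + 1/4·2 + 1/8·3 + 1/8·3 + 1/8·3 + 1/16·4 = 2.875 bits.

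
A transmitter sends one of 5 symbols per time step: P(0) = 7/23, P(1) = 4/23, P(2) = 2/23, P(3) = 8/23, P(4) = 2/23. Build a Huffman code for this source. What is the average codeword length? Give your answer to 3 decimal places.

Repeatedly combine the two least-probable nodes; the expected code length is the sum of the merged weights.
merge 2/23 + 2/23 → 4/23
merge 4/23 + 4/23 → 8/23
merge 7/23 + 8/23 → 15/23
merge 8/23 + 15/23 → 1
L = 4/23 + 8/23 + 15/23 + 1 = 50/23 ≈ 2.174 bits/symbol.

2.174 bits/symbol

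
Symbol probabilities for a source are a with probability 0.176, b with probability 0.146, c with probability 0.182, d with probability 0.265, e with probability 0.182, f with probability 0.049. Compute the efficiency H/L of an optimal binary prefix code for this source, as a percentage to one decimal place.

Entropy H = −Σ p log₂ p ≈ 2.4620 bits.
Huffman merges: 49/1000+73/500→39/200; 22/125+91/500→179/500; 91/500+39/200→377/1000; 53/200+179/500→623/1000; 377/1000+623/1000→1. L = 2553/1000 ≈ 2.5530.
Efficiency = H/L = 2.4620/2.5530 = 96.4%.

96.4%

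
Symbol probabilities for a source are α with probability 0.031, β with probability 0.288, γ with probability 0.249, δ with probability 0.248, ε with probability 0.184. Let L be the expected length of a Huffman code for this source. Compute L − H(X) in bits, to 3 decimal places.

0.095 bits

Entropy H = −Σ p log₂ p ≈ 2.1202 bits.
Huffman merges: 31/1000+23/125→43/200; 43/200+31/125→463/1000; 249/1000+36/125→537/1000; 463/1000+537/1000→1. L = 443/200 ≈ 2.2150.
L − H = 2.2150 − 2.1202 = 0.095 bits.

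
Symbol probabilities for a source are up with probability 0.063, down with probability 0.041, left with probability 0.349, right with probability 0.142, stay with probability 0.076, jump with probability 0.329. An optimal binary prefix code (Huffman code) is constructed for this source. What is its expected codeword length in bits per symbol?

2.257 bits/symbol

Repeatedly combine the two least-probable nodes; the expected code length is the sum of the merged weights.
merge 41/1000 + 63/1000 → 13/125
merge 19/250 + 13/125 → 9/50
merge 71/500 + 9/50 → 161/500
merge 161/500 + 329/1000 → 651/1000
merge 349/1000 + 651/1000 → 1
L = 13/125 + 9/50 + 161/500 + 651/1000 + 1 = 2257/1000 = 2.257 bits/symbol.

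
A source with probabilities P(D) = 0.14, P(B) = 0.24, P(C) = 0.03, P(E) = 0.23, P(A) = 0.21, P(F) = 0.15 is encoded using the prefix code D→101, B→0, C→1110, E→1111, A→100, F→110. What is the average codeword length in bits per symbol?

2.78 bits/symbol

L̄ = Σ pᵢ·ℓᵢ = 0.14·3 + 0.24·1 + 0.03·4 + 0.23·4 + 0.21·3 + 0.15·3 = 2.78 bits/symbol.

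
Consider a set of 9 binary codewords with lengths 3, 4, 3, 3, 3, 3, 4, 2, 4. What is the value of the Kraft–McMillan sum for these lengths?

With common denominator 2^4 = 16: Σ 2^(−ℓᵢ) = 2/16 + 1/16 + 2/16 + 2/16 + 2/16 + 2/16 + 1/16 + 4/16 + 1/16 = 17/16 = 1.0625.

1.0625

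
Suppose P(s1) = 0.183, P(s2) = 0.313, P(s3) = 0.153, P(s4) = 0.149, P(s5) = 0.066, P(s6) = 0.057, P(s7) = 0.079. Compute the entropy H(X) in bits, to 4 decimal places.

H = −Σ pᵢ log₂ pᵢ.
−0.183·log₂(0.183) = 0.4484
−0.313·log₂(0.313) = 0.5245
−0.153·log₂(0.153) = 0.4144
−0.149·log₂(0.149) = 0.4092
−0.066·log₂(0.066) = 0.2588
−0.057·log₂(0.057) = 0.2356
−0.079·log₂(0.079) = 0.2893
Sum ≈ 2.5802 → 2.5802 bits.

2.5802 bits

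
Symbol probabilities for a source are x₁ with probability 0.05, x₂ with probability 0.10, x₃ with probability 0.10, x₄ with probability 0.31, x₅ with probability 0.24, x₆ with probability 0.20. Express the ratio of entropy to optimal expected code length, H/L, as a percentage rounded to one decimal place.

Entropy H = −Σ p log₂ p ≈ 2.3628 bits.
Huffman merges: 1/20+1/10→3/20; 1/10+3/20→1/4; 1/5+6/25→11/25; 1/4+31/100→14/25; 11/25+14/25→1. L = 12/5 ≈ 2.4000.
Efficiency = H/L = 2.3628/2.4000 = 98.4%.

98.4%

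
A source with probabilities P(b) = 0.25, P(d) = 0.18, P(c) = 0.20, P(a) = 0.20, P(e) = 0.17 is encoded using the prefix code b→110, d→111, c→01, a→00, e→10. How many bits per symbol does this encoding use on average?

L̄ = Σ pᵢ·ℓᵢ = 0.25·3 + 0.18·3 + 0.20·2 + 0.20·2 + 0.17·2 = 2.43 bits/symbol.

2.43 bits/symbol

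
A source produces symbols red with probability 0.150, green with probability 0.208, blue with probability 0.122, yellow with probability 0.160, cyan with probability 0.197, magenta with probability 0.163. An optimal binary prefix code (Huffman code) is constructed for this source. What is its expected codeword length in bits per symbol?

Repeatedly combine the two least-probable nodes; the expected code length is the sum of the merged weights.
merge 61/500 + 3/20 → 34/125
merge 4/25 + 163/1000 → 323/1000
merge 197/1000 + 26/125 → 81/200
merge 34/125 + 323/1000 → 119/200
merge 81/200 + 119/200 → 1
L = 34/125 + 323/1000 + 81/200 + 119/200 + 1 = 519/200 = 2.595 bits/symbol.

2.595 bits/symbol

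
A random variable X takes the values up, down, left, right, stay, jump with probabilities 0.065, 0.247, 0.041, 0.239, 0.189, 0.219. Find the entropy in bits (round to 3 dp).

2.371 bits

H = −Σ pᵢ log₂ pᵢ.
−0.065·log₂(0.065) = 0.2563
−0.247·log₂(0.247) = 0.4983
−0.041·log₂(0.041) = 0.1889
−0.239·log₂(0.239) = 0.4935
−0.189·log₂(0.189) = 0.4543
−0.219·log₂(0.219) = 0.4798
Sum ≈ 2.3712 → 2.371 bits.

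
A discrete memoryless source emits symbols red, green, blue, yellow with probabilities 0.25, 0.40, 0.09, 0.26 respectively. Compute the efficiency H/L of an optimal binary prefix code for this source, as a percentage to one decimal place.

95.2%

Entropy H = −Σ p log₂ p ≈ 1.8467 bits.
Huffman merges: 9/100+1/4→17/50; 13/50+17/50→3/5; 2/5+3/5→1. L = 97/50 ≈ 1.9400.
Efficiency = H/L = 1.8467/1.9400 = 95.2%.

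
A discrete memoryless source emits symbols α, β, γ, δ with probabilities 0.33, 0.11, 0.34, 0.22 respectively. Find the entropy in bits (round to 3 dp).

H = −Σ pᵢ log₂ pᵢ.
−0.33·log₂(0.33) = 0.5278
−0.11·log₂(0.11) = 0.3503
−0.34·log₂(0.34) = 0.5292
−0.22·log₂(0.22) = 0.4806
Sum ≈ 1.8879 → 1.888 bits.

1.888 bits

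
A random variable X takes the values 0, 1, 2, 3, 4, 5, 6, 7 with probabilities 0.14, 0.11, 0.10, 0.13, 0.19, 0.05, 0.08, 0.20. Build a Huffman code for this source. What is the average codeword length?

Repeatedly combine the two least-probable nodes; the expected code length is the sum of the merged weights.
merge 1/20 + 2/25 → 13/100
merge 1/10 + 11/100 → 21/100
merge 13/100 + 13/100 → 13/50
merge 7/50 + 19/100 → 33/100
merge 1/5 + 21/100 → 41/100
merge 13/50 + 33/100 → 59/100
merge 41/100 + 59/100 → 1
L = 13/100 + 21/100 + 13/50 + 33/100 + 41/100 + 59/100 + 1 = 293/100 = 2.93 bits/symbol.

2.93 bits/symbol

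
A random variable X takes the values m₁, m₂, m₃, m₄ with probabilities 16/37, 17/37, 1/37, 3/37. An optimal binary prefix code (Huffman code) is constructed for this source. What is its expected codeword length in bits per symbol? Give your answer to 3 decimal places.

1.649 bits/symbol

Repeatedly combine the two least-probable nodes; the expected code length is the sum of the merged weights.
merge 1/37 + 3/37 → 4/37
merge 4/37 + 16/37 → 20/37
merge 17/37 + 20/37 → 1
L = 4/37 + 20/37 + 1 = 61/37 ≈ 1.649 bits/symbol.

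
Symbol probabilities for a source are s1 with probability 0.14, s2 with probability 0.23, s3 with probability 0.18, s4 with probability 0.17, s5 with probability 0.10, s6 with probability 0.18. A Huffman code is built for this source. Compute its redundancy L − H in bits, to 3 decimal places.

Entropy H = −Σ p log₂ p ≈ 2.5422 bits.
Huffman merges: 1/10+7/50→6/25; 17/100+9/50→7/20; 9/50+23/100→41/100; 6/25+7/20→59/100; 41/100+59/100→1. L = 259/100 ≈ 2.5900.
L − H = 2.5900 − 2.5422 = 0.048 bits.

0.048 bits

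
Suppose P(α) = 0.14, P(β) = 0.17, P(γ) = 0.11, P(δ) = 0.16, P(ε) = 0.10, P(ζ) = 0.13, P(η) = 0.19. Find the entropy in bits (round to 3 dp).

2.775 bits

H = −Σ pᵢ log₂ pᵢ.
−0.14·log₂(0.14) = 0.3971
−0.17·log₂(0.17) = 0.4346
−0.11·log₂(0.11) = 0.3503
−0.16·log₂(0.16) = 0.4230
−0.10·log₂(0.10) = 0.3322
−0.13·log₂(0.13) = 0.3826
−0.19·log₂(0.19) = 0.4552
Sum ≈ 2.7751 → 2.775 bits.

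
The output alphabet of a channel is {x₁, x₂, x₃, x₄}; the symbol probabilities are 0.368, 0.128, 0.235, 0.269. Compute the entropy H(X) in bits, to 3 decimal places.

H = −Σ pᵢ log₂ pᵢ.
−0.368·log₂(0.368) = 0.5307
−0.128·log₂(0.128) = 0.3796
−0.235·log₂(0.235) = 0.4910
−0.269·log₂(0.269) = 0.5096
Sum ≈ 1.9109 → 1.911 bits.

1.911 bits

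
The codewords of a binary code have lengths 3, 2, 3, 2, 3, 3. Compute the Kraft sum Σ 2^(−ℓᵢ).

1

With common denominator 2^3 = 8: Σ 2^(−ℓᵢ) = 1/8 + 2/8 + 1/8 + 2/8 + 1/8 + 1/8 = 8/8 = 1.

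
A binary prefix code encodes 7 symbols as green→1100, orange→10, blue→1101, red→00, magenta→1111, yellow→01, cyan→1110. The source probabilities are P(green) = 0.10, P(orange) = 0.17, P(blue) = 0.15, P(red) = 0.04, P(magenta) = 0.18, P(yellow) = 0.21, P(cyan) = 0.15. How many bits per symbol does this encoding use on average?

L̄ = Σ pᵢ·ℓᵢ = 0.10·4 + 0.17·2 + 0.15·4 + 0.04·2 + 0.18·4 + 0.21·2 + 0.15·4 = 3.16 bits/symbol.

3.16 bits/symbol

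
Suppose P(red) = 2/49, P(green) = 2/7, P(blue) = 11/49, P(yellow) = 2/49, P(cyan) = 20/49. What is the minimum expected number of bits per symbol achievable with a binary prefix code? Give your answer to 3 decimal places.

Repeatedly combine the two least-probable nodes; the expected code length is the sum of the merged weights.
merge 2/49 + 2/49 → 4/49
merge 4/49 + 11/49 → 15/49
merge 2/7 + 15/49 → 29/49
merge 20/49 + 29/49 → 1
L = 4/49 + 15/49 + 29/49 + 1 = 97/49 ≈ 1.980 bits/symbol.

1.980 bits/symbol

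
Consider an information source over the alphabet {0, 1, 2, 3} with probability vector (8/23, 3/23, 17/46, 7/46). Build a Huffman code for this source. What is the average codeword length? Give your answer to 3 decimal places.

Repeatedly combine the two least-probable nodes; the expected code length is the sum of the merged weights.
merge 3/23 + 7/46 → 13/46
merge 13/46 + 8/23 → 29/46
merge 17/46 + 29/46 → 1
L = 13/46 + 29/46 + 1 = 44/23 ≈ 1.913 bits/symbol.

1.913 bits/symbol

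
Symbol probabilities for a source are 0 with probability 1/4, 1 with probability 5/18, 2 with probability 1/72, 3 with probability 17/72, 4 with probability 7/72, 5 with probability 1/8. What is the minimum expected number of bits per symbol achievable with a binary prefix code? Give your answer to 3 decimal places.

Repeatedly combine the two least-probable nodes; the expected code length is the sum of the merged weights.
merge 1/72 + 7/72 → 1/9
merge 1/9 + 1/8 → 17/72
merge 17/72 + 17/72 → 17/36
merge 1/4 + 5/18 → 19/36
merge 17/36 + 19/36 → 1
L = 1/9 + 17/72 + 17/36 + 19/36 + 1 = 169/72 ≈ 2.347 bits/symbol.

2.347 bits/symbol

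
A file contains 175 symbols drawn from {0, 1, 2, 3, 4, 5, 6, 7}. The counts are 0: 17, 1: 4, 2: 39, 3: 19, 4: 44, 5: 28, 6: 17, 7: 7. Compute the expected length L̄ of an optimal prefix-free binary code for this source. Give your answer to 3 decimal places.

Probabilities are the counts divided by 175.
Repeatedly combine the two least-probable nodes; the expected code length is the sum of the merged weights.
merge 4/175 + 1/25 → 11/175
merge 11/175 + 17/175 → 4/25
merge 17/175 + 19/175 → 36/175
merge 4/25 + 4/25 → 8/25
merge 36/175 + 39/175 → 3/7
merge 44/175 + 8/25 → 4/7
merge 3/7 + 4/7 → 1
L = 11/175 + 4/25 + 36/175 + 8/25 + 3/7 + 4/7 + 1 = 481/175 ≈ 2.749 bits/symbol.

2.749 bits/symbol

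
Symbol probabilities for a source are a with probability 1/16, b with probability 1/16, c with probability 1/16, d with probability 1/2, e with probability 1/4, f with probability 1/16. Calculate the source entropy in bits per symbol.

Each probability is a power of 1/2, so log₂(1/p) is an integer.
H = Σ p·log₂(1/p) = 1/16·4 + 1/16·4 + 1/16·4 + 1/2·1 + 1/4·2 + 1/16·4 = 2 bits.

2 bits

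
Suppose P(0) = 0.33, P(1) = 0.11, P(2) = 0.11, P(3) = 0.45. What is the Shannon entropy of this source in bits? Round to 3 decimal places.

H = −Σ pᵢ log₂ pᵢ.
−0.33·log₂(0.33) = 0.5278
−0.11·log₂(0.11) = 0.3503
−0.11·log₂(0.11) = 0.3503
−0.45·log₂(0.45) = 0.5184
Sum ≈ 1.7468 → 1.747 bits.

1.747 bits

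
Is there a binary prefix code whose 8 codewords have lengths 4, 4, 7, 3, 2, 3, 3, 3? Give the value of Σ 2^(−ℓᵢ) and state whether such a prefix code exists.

With common denominator 2^7 = 128: Σ 2^(−ℓᵢ) = 8/128 + 8/128 + 1/128 + 16/128 + 32/128 + 16/128 + 16/128 + 16/128 = 113/128 = 0.8828125.
Kraft's inequality requires Σ ≤ 1; here Σ = 0.8828125 ≤ 1, so such a prefix code exists.

0.8828125; yes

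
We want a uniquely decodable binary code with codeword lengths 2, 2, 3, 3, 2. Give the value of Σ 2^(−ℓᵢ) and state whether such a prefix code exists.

1; yes

With common denominator 2^3 = 8: Σ 2^(−ℓᵢ) = 2/8 + 2/8 + 1/8 + 1/8 + 2/8 = 8/8 = 1.
Kraft's inequality requires Σ ≤ 1; here Σ = 1 ≤ 1, so such a prefix code exists.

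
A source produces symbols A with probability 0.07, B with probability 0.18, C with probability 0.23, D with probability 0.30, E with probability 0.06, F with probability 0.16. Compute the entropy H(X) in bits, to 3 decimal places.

H = −Σ pᵢ log₂ pᵢ.
−0.07·log₂(0.07) = 0.2686
−0.18·log₂(0.18) = 0.4453
−0.23·log₂(0.23) = 0.4877
−0.30·log₂(0.30) = 0.5211
−0.06·log₂(0.06) = 0.2435
−0.16·log₂(0.16) = 0.4230
Sum ≈ 2.3892 → 2.389 bits.

2.389 bits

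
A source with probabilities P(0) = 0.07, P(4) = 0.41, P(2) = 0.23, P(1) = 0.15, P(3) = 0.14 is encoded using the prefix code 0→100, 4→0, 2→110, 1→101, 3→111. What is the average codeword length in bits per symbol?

2.18 bits/symbol

L̄ = Σ pᵢ·ℓᵢ = 0.07·3 + 0.41·1 + 0.23·3 + 0.15·3 + 0.14·3 = 2.18 bits/symbol.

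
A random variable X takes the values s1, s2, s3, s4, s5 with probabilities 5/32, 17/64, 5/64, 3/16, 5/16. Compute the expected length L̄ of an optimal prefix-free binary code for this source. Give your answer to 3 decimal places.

Repeatedly combine the two least-probable nodes; the expected code length is the sum of the merged weights.
merge 5/64 + 5/32 → 15/64
merge 3/16 + 15/64 → 27/64
merge 17/64 + 5/16 → 37/64
merge 27/64 + 37/64 → 1
L = 15/64 + 27/64 + 37/64 + 1 = 143/64 ≈ 2.234 bits/symbol.

2.234 bits/symbol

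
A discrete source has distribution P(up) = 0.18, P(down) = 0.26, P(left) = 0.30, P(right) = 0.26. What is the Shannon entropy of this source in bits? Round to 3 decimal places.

H = −Σ pᵢ log₂ pᵢ.
−0.18·log₂(0.18) = 0.4453
−0.26·log₂(0.26) = 0.5053
−0.30·log₂(0.30) = 0.5211
−0.26·log₂(0.26) = 0.5053
Sum ≈ 1.9770 → 1.977 bits.

1.977 bits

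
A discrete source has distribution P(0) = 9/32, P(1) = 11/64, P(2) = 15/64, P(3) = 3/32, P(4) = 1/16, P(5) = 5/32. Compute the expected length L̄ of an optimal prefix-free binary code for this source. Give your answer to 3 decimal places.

2.469 bits/symbol

Repeatedly combine the two least-probable nodes; the expected code length is the sum of the merged weights.
merge 1/16 + 3/32 → 5/32
merge 5/32 + 5/32 → 5/16
merge 11/64 + 15/64 → 13/32
merge 9/32 + 5/16 → 19/32
merge 13/32 + 19/32 → 1
L = 5/32 + 5/16 + 13/32 + 19/32 + 1 = 79/32 ≈ 2.469 bits/symbol.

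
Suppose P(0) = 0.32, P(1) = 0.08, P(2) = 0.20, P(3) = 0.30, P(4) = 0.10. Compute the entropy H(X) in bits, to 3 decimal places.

2.135 bits

H = −Σ pᵢ log₂ pᵢ.
−0.32·log₂(0.32) = 0.5260
−0.08·log₂(0.08) = 0.2915
−0.20·log₂(0.20) = 0.4644
−0.30·log₂(0.30) = 0.5211
−0.10·log₂(0.10) = 0.3322
Sum ≈ 2.1352 → 2.135 bits.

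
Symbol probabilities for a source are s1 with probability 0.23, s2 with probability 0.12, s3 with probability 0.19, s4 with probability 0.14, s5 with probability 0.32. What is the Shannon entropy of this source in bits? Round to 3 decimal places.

2.233 bits

H = −Σ pᵢ log₂ pᵢ.
−0.23·log₂(0.23) = 0.4877
−0.12·log₂(0.12) = 0.3671
−0.19·log₂(0.19) = 0.4552
−0.14·log₂(0.14) = 0.3971
−0.32·log₂(0.32) = 0.5260
Sum ≈ 2.2331 → 2.233 bits.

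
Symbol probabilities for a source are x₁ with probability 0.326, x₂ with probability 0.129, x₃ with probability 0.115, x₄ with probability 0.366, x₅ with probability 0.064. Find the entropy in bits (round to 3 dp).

2.052 bits

H = −Σ pᵢ log₂ pᵢ.
−0.326·log₂(0.326) = 0.5272
−0.129·log₂(0.129) = 0.3811
−0.115·log₂(0.115) = 0.3588
−0.366·log₂(0.366) = 0.5307
−0.064·log₂(0.064) = 0.2538
Sum ≈ 2.0517 → 2.052 bits.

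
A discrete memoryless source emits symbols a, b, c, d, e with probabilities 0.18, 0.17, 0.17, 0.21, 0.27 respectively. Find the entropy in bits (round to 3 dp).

H = −Σ pᵢ log₂ pᵢ.
−0.18·log₂(0.18) = 0.4453
−0.17·log₂(0.17) = 0.4346
−0.17·log₂(0.17) = 0.4346
−0.21·log₂(0.21) = 0.4728
−0.27·log₂(0.27) = 0.5100
Sum ≈ 2.2973 → 2.297 bits.

2.297 bits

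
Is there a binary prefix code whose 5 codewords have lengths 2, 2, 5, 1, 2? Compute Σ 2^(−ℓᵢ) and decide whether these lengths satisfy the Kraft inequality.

1.28125; no

With common denominator 2^5 = 32: Σ 2^(−ℓᵢ) = 8/32 + 8/32 + 1/32 + 16/32 + 8/32 = 41/32 = 1.28125.
Kraft's inequality requires Σ ≤ 1; here Σ = 1.28125 > 1, so no such prefix code exists.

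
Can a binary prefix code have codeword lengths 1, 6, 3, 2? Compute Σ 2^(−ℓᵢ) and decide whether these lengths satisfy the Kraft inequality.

With common denominator 2^6 = 64: Σ 2^(−ℓᵢ) = 32/64 + 1/64 + 8/64 + 16/64 = 57/64 = 0.890625.
Kraft's inequality requires Σ ≤ 1; here Σ = 0.890625 ≤ 1, so such a prefix code exists.

0.890625; yes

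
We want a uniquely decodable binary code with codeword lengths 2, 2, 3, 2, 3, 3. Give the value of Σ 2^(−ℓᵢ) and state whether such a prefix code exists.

With common denominator 2^3 = 8: Σ 2^(−ℓᵢ) = 2/8 + 2/8 + 1/8 + 2/8 + 1/8 + 1/8 = 9/8 = 1.125.
Kraft's inequality requires Σ ≤ 1; here Σ = 1.125 > 1, so no such prefix code exists.

1.125; no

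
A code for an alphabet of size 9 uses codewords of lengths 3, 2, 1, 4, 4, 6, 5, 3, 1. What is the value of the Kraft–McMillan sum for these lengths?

With common denominator 2^6 = 64: Σ 2^(−ℓᵢ) = 8/64 + 16/64 + 32/64 + 4/64 + 4/64 + 1/64 + 2/64 + 8/64 + 32/64 = 107/64 = 1.671875.

1.671875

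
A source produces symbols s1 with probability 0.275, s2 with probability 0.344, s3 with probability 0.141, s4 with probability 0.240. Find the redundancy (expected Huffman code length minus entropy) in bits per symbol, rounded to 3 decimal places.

Entropy H = −Σ p log₂ p ≈ 1.9344 bits.
Huffman merges: 141/1000+6/25→381/1000; 11/40+43/125→619/1000; 381/1000+619/1000→1. L = 2 ≈ 2.0000.
L − H = 2.0000 − 1.9344 = 0.066 bits.

0.066 bits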